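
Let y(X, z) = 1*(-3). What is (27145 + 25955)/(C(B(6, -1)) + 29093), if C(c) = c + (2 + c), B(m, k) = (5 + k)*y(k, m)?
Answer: 53100/29071 ≈ 1.8266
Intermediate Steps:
y(X, z) = -3
B(m, k) = -15 - 3*k (B(m, k) = (5 + k)*(-3) = -15 - 3*k)
C(c) = 2 + 2*c
(27145 + 25955)/(C(B(6, -1)) + 29093) = (27145 + 25955)/((2 + 2*(-15 - 3*(-1))) + 29093) = 53100/((2 + 2*(-15 + 3)) + 29093) = 53100/((2 + 2*(-12)) + 29093) = 53100/((2 - 24) + 29093) = 53100/(-22 + 29093) = 53100/29071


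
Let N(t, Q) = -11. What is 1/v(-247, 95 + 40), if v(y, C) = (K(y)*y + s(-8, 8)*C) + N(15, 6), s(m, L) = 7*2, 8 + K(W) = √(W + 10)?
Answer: I/(247*√237 + 3855*I) ≈ 0.00013148 + 0.00012969*I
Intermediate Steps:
K(W) = -8 + √(10 + W) (K(W) = -8 + √(W + 10) = -8 + √(10 + W))
s(m, L) = 14
v(y, C) = -11 + 14*C + y*(-8 + √(10 + y)) (v(y, C) = ((-8 + √(10 + y))*y + 14*C) - 11 = (y*(-8 + √(10 + y)) + 14*C) - 11 = (14*C + y*(-8 + √(10 + y))) - 11 = -11 + 14*C + y*(-8 + √(10 + y)))
1/v(-247, 95 + 40) = 1/(-11 + 14*(95 + 40) - 247*(-8 + √(10 - 247))) = 1/(-11 + 14*135 - 247*(-8 + √(-237))) = 1/(-11 + 1890 - 247*(-8 + I*√237)) = 1/(-11 + 1890 + (1976 - 247*I*√237)) = 1/(3855 - 247*I*√237)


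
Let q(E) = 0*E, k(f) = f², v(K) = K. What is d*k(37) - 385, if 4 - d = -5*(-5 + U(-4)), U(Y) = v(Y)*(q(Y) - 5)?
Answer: 107766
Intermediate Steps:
q(E) = 0
U(Y) = -5*Y (U(Y) = Y*(0 - 5) = Y*(-5) = -5*Y)
d = 79 (d = 4 - (-5)*(-5 - 5*(-4)) = 4 - (-5)*(-5 + 20) = 4 - (-5)*15 = 4 - 1*(-75) = 4 + 75 = 79)
d*k(37) - 385 = 79*37² - 385 = 79*1369 - 385 = 108151 - 385 = 107766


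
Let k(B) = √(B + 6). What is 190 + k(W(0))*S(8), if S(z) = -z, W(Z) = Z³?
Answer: 190 - 8*√6 ≈ 170.40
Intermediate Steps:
k(B) = √(6 + B)
190 + k(W(0))*S(8) = 190 + √(6 + 0³)*(-1*8) = 190 + √(6 + 0)*(-8) = 190 + √6*(-8) = 190 - 8*√6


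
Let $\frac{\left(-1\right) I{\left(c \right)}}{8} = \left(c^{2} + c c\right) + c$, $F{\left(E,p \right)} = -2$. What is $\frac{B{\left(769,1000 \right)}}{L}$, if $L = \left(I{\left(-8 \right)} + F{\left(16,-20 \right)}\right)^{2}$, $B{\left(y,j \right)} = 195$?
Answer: $\frac{15}{71188} \approx 0.00021071$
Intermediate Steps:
$I{\left(c \right)} = - 16 c^{2} - 8 c$ ($I{\left(c \right)} = - 8 \left(\left(c^{2} + c c\right) + c\right) = - 8 \left(\left(c^{2} + c^{2}\right) + c\right) = - 8 \left(2 c^{2} + c\right) = - 8 \left(c + 2 c^{2}\right) = - 16 c^{2} - 8 c$)
$L = 925444$ ($L = \left(\left(-8\right) \left(-8\right) \left(1 + 2 \left(-8\right)\right) - 2\right)^{2} = \left(\left(-8\right) \left(-8\right) \left(1 - 16\right) - 2\right)^{2} = \left(\left(-8\right) \left(-8\right) \left(-15\right) - 2\right)^{2} = \left(-960 - 2\right)^{2} = \left(-962\right)^{2} = 925444$)
$\frac{B{\left(769,1000 \right)}}{L} = \frac{195}{925444} = 195 \cdot \frac{1}{925444} = \frac{15}{71188}$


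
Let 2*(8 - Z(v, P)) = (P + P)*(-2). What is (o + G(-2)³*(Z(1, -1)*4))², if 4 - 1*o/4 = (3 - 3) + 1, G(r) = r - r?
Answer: 144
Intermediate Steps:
G(r) = 0
Z(v, P) = 8 + 2*P (Z(v, P) = 8 - (P + P)*(-2)/2 = 8 - 2*P*(-2)/2 = 8 - (-2)*P = 8 + 2*P)
o = 12 (o = 16 - 4*((3 - 3) + 1) = 16 - 4*(0 + 1) = 16 - 4*1 = 16 - 4 = 12)
(o + G(-2)³*(Z(1, -1)*4))² = (12 + 0³*((8 + 2*(-1))*4))² = (12 + 0*((8 - 2)*4))² = (12 + 0*(6*4))² = (12 + 0*24)² = (12 + 0)² = 12² = 144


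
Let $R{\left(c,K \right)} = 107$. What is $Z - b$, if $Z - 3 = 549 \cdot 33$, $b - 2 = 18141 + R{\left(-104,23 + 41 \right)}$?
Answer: $-130$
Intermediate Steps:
$b = 18250$ ($b = 2 + \left(18141 + 107\right) = 2 + 18248 = 18250$)
$Z = 18120$ ($Z = 3 + 549 \cdot 33 = 3 + 18117 = 18120$)
$Z - b = 18120 - 18250 = -130$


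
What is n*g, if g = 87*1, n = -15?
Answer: -1305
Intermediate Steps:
g = 87
n*g = -15*87 = -1305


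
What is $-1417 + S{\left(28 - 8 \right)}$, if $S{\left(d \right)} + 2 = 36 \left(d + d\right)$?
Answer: $21$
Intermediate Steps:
$S{\left(d \right)} = -2 + 72 d$ ($S{\left(d \right)} = -2 + 36 \left(d + d\right) = -2 + 36 \cdot 2 d = -2 + 72 d$)
$-1417 + S{\left(28 - 8 \right)} = -1417 - \left(2 - 72 \left(28 - 8\right)\right) = -1417 + \left(-2 + 72 \cdot 20\right) = -1417 + \left(-2 + 1440\right) = -1417 + 1438 = 21$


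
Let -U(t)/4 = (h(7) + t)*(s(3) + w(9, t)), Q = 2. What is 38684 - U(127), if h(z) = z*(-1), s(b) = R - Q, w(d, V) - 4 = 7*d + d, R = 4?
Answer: 76124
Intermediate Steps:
w(d, V) = 4 + 8*d (w(d, V) = 4 + (7*d + d) = 4 + 8*d)
s(b) = 2 (s(b) = 4 - 1*2 = 4 - 2 = 2)
h(z) = -z
U(t) = 2184 - 312*t (U(t) = -4*(-1*7 + t)*(2 + (4 + 8*9)) = -4*(-7 + t)*(2 + (4 + 72)) = -4*(-7 + t)*(2 + 76) = -4*(-7 + t)*78 = -4*(-546 + 78*t) = 2184 - 312*t)
38684 - U(127) = 38684 - (2184 - 312*127) = 38684 - (2184 - 39624) = 38684 - 1*(-37440) = 38684 + 37440 = 76124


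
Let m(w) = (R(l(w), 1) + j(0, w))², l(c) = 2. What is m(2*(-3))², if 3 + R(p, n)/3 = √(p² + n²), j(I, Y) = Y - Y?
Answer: 30456 - 13608*√5 ≈ 27.587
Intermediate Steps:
j(I, Y) = 0
R(p, n) = -9 + 3*√(n² + p²) (R(p, n) = -9 + 3*√(p² + n²) = -9 + 3*√(n² + p²))
m(w) = (-9 + 3*√5)² (m(w) = ((-9 + 3*√(1² + 2²)) + 0)² = ((-9 + 3*√(1 + 4)) + 0)² = ((-9 + 3*√5) + 0)² = (-9 + 3*√5)²)
m(2*(-3))² = (126 - 54*√5)²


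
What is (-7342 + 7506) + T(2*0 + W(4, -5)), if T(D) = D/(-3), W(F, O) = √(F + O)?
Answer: 164 - I/3 ≈ 164.0 - 0.33333*I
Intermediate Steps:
T(D) = -D/3 (T(D) = D*(-⅓) = -D/3)
(-7342 + 7506) + T(2*0 + W(4, -5)) = (-7342 + 7506) - (2*0 + √(4 - 5))/3 = 164 - (0 + √(-1))/3 = 164 - (0 + I)/3 = 164 - I/3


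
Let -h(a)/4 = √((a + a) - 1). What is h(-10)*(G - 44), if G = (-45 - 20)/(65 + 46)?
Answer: 19796*I*√21/111 ≈ 817.27*I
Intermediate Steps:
h(a) = -4*√(-1 + 2*a) (h(a) = -4*√((a + a) - 1) = -4*√(2*a - 1) = -4*√(-1 + 2*a))
G = -65/111 ≈ -0.58559
h(-10)*(G - 44) = (-4*√(-1 + 2*(-10)))*(-65/111 - 44) = -4*√(-1 - 20)*(-4949/111) = -4*I*√21*(-4949/111) = 19796*I*√21/111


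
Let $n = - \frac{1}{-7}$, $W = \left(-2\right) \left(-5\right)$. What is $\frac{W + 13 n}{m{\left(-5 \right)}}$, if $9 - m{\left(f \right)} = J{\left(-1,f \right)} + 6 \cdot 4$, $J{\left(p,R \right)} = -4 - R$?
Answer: $- \frac{83}{112} \approx -0.74107$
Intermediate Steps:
$W = 10$
$m{\left(f \right)} = -11 + f$ ($m{\left(f \right)} = 9 - \left(\left(-4 - f\right) + 6 \cdot 4\right) = 9 - \left(\left(-4 - f\right) + 24\right) = 9 - \left(20 - f\right) = 9 + \left(-20 + f\right) = -11 + f$)
$n = \frac{1}{7}$ ($n = \left(-1\right) \left(- \frac{1}{7}\right) = \frac{1}{7} \approx 0.14286$)
$\frac{W + 13 n}{m{\left(-5 \right)}} = \frac{10 + 13 \cdot \frac{1}{7}}{-11 - 5} = \frac{10 + \frac{13}{7}}{-16} = \frac{83}{7} \left(- \frac{1}{16}\right) = - \frac{83}{112}$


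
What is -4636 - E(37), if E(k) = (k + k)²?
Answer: -10112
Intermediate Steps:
E(k) = 4*k² (E(k) = (2*k)² = 4*k²)
-4636 - E(37) = -4636 - 4*37² = -4636 - 4*1369 = -4636 - 1*5476 = -4636 - 5476 = -10112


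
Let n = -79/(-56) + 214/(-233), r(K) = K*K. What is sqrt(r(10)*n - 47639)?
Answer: I*sqrt(506385843866)/3262 ≈ 218.15*I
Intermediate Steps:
r(K) = K**2
n = 6423/13048 (n = -79*(-1/56) + 214*(-1/233) = 79/56 - 214/233 = 6423/13048 ≈ 0.49226)
sqrt(r(10)*n - 47639) = sqrt(10**2*(6423/13048) - 47639) = sqrt(100*(6423/13048) - 47639) = sqrt(160575/3262 - 47639) = sqrt(-155237843/3262) = I*sqrt(506385843866)/3262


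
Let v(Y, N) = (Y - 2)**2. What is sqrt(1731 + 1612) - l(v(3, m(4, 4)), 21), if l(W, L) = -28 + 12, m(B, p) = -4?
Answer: 16 + sqrt(3343) ≈ 73.819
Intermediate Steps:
v(Y, N) = (-2 + Y)**2
l(W, L) = -16
sqrt(1731 + 1612) - l(v(3, m(4, 4)), 21) = sqrt(1731 + 1612) - 1*(-16) = sqrt(3343) + 16 = 16 + sqrt(3343)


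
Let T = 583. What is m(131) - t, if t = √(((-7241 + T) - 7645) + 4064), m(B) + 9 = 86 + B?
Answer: 208 - I*√10239 ≈ 208.0 - 101.19*I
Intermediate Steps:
m(B) = 77 + B (m(B) = -9 + (86 + B) = 77 + B)
t = I*√10239 (t = √(((-7241 + 583) - 7645) + 4064) = √((-6658 - 7645) + 4064) = √(-14303 + 4064) = √(-10239) = I*√10239 ≈ 101.19*I)
m(131) - t = (77 + 131) - I*√10239 = 208 - I*√10239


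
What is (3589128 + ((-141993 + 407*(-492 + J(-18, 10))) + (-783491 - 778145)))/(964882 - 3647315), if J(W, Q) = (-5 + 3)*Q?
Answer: -1677115/2682433 ≈ -0.62522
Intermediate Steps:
J(W, Q) = -2*Q
(3589128 + ((-141993 + 407*(-492 + J(-18, 10))) + (-783491 - 778145)))/(964882 - 3647315) = (3589128 + ((-141993 + 407*(-492 - 2*10)) + (-783491 - 778145)))/(964882 - 3647315) = (3589128 + ((-141993 + 407*(-492 - 20)) - 1561636))/(-2682433) = (3589128 + ((-141993 + 407*(-512)) - 1561636))*(-1/2682433) = (3589128 + ((-141993 - 208384) - 1561636))*(-1/2682433) = (3589128 + (-350377 - 1561636))*(-1/2682433) = (3589128 - 1912013)*(-1/2682433) = 1677115*(-1/2682433) = -1677115/2682433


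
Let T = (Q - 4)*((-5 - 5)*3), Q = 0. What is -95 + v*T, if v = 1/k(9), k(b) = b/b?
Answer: 25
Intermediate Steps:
k(b) = 1
v = 1 (v = 1/1 = 1)
T = 120 (T = (0 - 4)*((-5 - 5)*3) = -(-40)*3 = -4*(-30) = 120)
-95 + v*T = -95 + 1*120 = -95 + 120 = 25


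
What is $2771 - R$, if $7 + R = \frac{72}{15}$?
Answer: $\frac{13866}{5} \approx 2773.2$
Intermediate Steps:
$R = - \frac{11}{5}$ ($R = -7 + \frac{72}{15} = -7 + 72 \cdot \frac{1}{15} = -7 + \frac{24}{5} = - \frac{11}{5} \approx -2.2$)
$2771 - R = 2771 - - \frac{11}{5} = 2771 + \frac{11}{5} = \frac{13866}{5}$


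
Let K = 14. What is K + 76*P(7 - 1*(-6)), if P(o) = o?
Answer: 1002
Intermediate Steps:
K + 76*P(7 - 1*(-6)) = 14 + 76*(7 - 1*(-6)) = 14 + 76*(7 + 6) = 14 + 76*13 = 14 + 988 = 1002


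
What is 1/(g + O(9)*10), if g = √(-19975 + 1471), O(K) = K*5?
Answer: 25/12278 - I*√514/36834 ≈ 0.0020362 - 0.00061551*I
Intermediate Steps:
O(K) = 5*K
g = 6*I*√514 (g = √(-18504) = 6*I*√514 ≈ 136.03*I)
1/(g + O(9)*10) = 1/(6*I*√514 + (5*9)*10) = 1/(6*I*√514 + 45*10) = 1/(6*I*√514 + 450) = 1/(450 + 6*I*√514)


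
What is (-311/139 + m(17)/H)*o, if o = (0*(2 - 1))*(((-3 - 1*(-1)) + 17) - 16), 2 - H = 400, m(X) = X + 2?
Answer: 0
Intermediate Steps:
m(X) = 2 + X
H = -398 (H = 2 - 1*400 = 2 - 400 = -398)
o = 0 (o = (0*1)*(((-3 + 1) + 17) - 16) = 0*((-2 + 17) - 16) = 0*(15 - 16) = 0*(-1) = 0)
(-311/139 + m(17)/H)*o = (-311/139 + (2 + 17)/(-398))*0 = (-311*1/139 + 19*(-1/398))*0 = (-311/139 - 19/398)*0 = -126419/55322*0 = 0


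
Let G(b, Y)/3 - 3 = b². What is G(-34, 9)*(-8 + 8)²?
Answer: 0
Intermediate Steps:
G(b, Y) = 9 + 3*b²
G(-34, 9)*(-8 + 8)² = (9 + 3*(-34)²)*(-8 + 8)² = (9 + 3*1156)*0² = (9 + 3468)*0 = 3477*0 = 0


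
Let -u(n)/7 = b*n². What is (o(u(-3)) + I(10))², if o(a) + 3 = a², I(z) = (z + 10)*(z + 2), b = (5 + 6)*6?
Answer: 298916471218401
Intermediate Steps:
b = 66 (b = 11*6 = 66)
I(z) = (2 + z)*(10 + z) (I(z) = (10 + z)*(2 + z) = (2 + z)*(10 + z))
u(n) = -462*n²
o(a) = -3 + a²
(o(u(-3)) + I(10))² = ((-3 + (-462*(-3)²)²) + (20 + 10² + 12*10))² = ((-3 + (-462*9)²) + (20 + 100 + 120))² = ((-3 + (-4158)²) + 240)² = ((-3 + 17288964) + 240)² = (17288961 + 240)² = 17289201² = 298916471218401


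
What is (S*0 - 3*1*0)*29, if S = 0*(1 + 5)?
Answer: 0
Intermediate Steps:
S = 0 (S = 0*6 = 0)
(S*0 - 3*1*0)*29 = (0*0 - 3*1*0)*29 = (0 - 3*0)*29 = (0 + 0)*29 = 0*29 = 0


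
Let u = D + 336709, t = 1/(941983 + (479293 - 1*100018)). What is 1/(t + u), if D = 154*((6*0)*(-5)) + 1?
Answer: 1321258/444880781181 ≈ 2.9699e-6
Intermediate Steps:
t = 1/1321258 (t = 1/(941983 + (479293 - 100018)) = 1/(941983 + 379275) = 1/1321258 ≈ 7.5685e-7)
D = 1 (D = 154*(0*(-5)) + 1 = 154*0 + 1 = 0 + 1 = 1)
u = 336710 (u = 1 + 336709 = 336710)
1/(t + u) = 1/(1/1321258 + 336710) = 1/(444880781181/1321258) = 1321258/444880781181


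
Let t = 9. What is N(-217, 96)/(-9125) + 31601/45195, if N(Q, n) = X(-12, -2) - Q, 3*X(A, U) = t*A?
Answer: 56035766/82480875 ≈ 0.67938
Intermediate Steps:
X(A, U) = 3*A (X(A, U) = (9*A)/3 = 3*A)
N(Q, n) = -36 - Q (N(Q, n) = 3*(-12) - Q = -36 - Q)
N(-217, 96)/(-9125) + 31601/45195 = (-36 - 1*(-217))/(-9125) + 31601/45195 = (-36 + 217)*(-1/9125) + 31601*(1/45195) = 181*(-1/9125) + 31601/45195 = -181/9125 + 31601/45195 = 56035766/82480875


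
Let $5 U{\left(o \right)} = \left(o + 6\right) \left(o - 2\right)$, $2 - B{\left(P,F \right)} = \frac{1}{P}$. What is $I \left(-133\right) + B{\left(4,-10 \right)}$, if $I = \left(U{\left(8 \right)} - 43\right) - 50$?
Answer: $\frac{202727}{20} \approx 10136.0$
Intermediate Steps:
$B{\left(P,F \right)} = 2 - \frac{1}{P}$
$U{\left(o \right)} = \frac{\left(-2 + o\right) \left(6 + o\right)}{5}$ ($U{\left(o \right)} = \frac{\left(o + 6\right) \left(o - 2\right)}{5} = \frac{\left(6 + o\right) \left(-2 + o\right)}{5} = \frac{\left(-2 + o\right) \left(6 + o\right)}{5}$)
$I = - \frac{381}{5}$ ($I = \left(\left(- \frac{12}{5} + \frac{8^{2}}{5} + \frac{4}{5} \cdot 8\right) - 43\right) - 50 = \left(\left(- \frac{12}{5} + \frac{1}{5} \cdot 64 + \frac{32}{5}\right) - 43\right) - 50 = \left(\left(- \frac{12}{5} + \frac{64}{5} + \frac{32}{5}\right) - 43\right) - 50 = \left(\frac{84}{5} - 43\right) - 50 = - \frac{131}{5} - 50 = - \frac{381}{5} \approx -76.2$)
$I \left(-133\right) + B{\left(4,-10 \right)} = \left(- \frac{381}{5}\right) \left(-133\right) + \left(2 - \frac{1}{4}\right) = \frac{50673}{5} + \left(2 - \frac{1}{4}\right) = \frac{50673}{5} + \frac{7}{4} = \frac{202727}{20}$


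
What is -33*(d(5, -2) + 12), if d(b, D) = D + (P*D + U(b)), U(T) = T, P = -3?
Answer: -693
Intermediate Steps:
d(b, D) = b - 2*D (d(b, D) = D + (-3*D + b) = D + (b - 3*D) = b - 2*D)
-33*(d(5, -2) + 12) = -33*((5 - 2*(-2)) + 12) = -33*((5 + 4) + 12) = -33*(9 + 12) = -33*21 = -693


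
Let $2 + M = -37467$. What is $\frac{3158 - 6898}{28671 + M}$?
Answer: $\frac{1870}{4399} \approx 0.4251$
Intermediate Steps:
$M = -37469$ ($M = -2 - 37467 = -37469$)
$\frac{3158 - 6898}{28671 + M} = \frac{3158 - 6898}{28671 - 37469} = - \frac{3740}{-8798} = \left(-3740\right) \left(- \frac{1}{8798}\right) = \frac{1870}{4399}$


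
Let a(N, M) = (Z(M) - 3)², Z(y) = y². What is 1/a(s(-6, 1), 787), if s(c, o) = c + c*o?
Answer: 1/383614241956 ≈ 2.6068e-12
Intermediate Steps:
a(N, M) = (-3 + M²)² (a(N, M) = (M² - 3)² = (-3 + M²)²)
1/a(s(-6, 1), 787) = 1/((-3 + 787²)²) = 1/((-3 + 619369)²) = 1/(619366²) = 1/383614241956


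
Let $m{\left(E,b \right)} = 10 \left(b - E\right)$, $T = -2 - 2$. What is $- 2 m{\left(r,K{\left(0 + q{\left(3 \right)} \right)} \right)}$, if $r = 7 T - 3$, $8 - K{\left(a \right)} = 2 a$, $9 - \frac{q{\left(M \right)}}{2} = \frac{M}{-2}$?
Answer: $60$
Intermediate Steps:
$T = -4$
$q{\left(M \right)} = 18 + M$ ($q{\left(M \right)} = 18 - 2 \frac{M}{-2} = 18 - 2 M \left(- \frac{1}{2}\right) = 18 - 2 \left(- \frac{M}{2}\right) = 18 + M$)
$K{\left(a \right)} = 8 - 2 a$
$r = -31$ ($r = 7 \left(-4\right) - 3 = -28 - 3 = -31$)
$m{\left(E,b \right)} = - 10 E + 10 b$
$- 2 m{\left(r,K{\left(0 + q{\left(3 \right)} \right)} \right)} = - 2 \left(\left(-10\right) \left(-31\right) + 10 \left(8 - 2 \left(0 + \left(18 + 3\right)\right)\right)\right) = - 2 \left(310 + 10 \left(8 - 2 \left(0 + 21\right)\right)\right) = - 2 \left(310 + 10 \left(8 - 42\right)\right) = - 2 \left(310 + 10 \left(-34\right)\right) = - 2 \left(310 - 340\right) = \left(-2\right) \left(-30\right) = 60$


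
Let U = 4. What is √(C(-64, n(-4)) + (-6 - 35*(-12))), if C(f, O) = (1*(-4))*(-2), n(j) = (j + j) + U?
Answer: √422 ≈ 20.543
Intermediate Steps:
n(j) = 4 + 2*j (n(j) = (j + j) + 4 = 2*j + 4 = 4 + 2*j)
C(f, O) = 8 (C(f, O) = -4*(-2) = 8)
√(C(-64, n(-4)) + (-6 - 35*(-12))) = √(8 + (-6 - 35*(-12))) = √(8 + (-6 + 420)) = √(8 + 414) = √422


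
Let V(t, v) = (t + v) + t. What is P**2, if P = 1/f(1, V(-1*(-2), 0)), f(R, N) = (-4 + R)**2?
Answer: 1/81 ≈ 0.012346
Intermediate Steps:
V(t, v) = v + 2*t
P = 1/9 (P = 1/((-4 + 1)**2) = 1/((-3)**2) = 1/9 ≈ 0.11111)
P**2 = (1/9)**2 = 1/81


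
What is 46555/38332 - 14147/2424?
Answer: -107358371/23229192 ≈ -4.6217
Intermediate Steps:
46555/38332 - 14147/2424 = -107358371/23229192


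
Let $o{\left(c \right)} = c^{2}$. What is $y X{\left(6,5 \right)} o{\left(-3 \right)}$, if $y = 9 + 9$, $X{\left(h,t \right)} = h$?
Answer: $972$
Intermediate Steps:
$y = 18$
$y X{\left(6,5 \right)} o{\left(-3 \right)} = 18 \cdot 6 \left(-3\right)^{2} = 108 \cdot 9 = 972$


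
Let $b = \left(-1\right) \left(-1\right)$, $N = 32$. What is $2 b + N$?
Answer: $34$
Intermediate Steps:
$b = 1$
$2 b + N = 2 \cdot 1 + 32 = 2 + 32 = 34$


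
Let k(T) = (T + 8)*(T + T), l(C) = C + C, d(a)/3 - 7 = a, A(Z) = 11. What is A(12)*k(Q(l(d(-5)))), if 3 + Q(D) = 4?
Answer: 198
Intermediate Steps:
d(a) = 21 + 3*a
l(C) = 2*C
Q(D) = 1 (Q(D) = -3 + 4 = 1)
k(T) = 2*T*(8 + T) (k(T) = (8 + T)*(2*T) = 2*T*(8 + T))
A(12)*k(Q(l(d(-5)))) = 11*(2*1*(8 + 1)) = 11*(2*1*9) = 11*18 = 198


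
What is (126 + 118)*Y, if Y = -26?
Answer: -6344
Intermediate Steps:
(126 + 118)*Y = (126 + 118)*(-26) = 244*(-26) = -6344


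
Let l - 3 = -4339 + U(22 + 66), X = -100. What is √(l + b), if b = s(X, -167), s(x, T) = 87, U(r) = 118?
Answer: 9*I*√51 ≈ 64.273*I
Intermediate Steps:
l = -4218 (l = 3 + (-4339 + 118) = 3 - 4221 = -4218)
b = 87
√(l + b) = √(-4218 + 87) = √(-4131) = 9*I*√51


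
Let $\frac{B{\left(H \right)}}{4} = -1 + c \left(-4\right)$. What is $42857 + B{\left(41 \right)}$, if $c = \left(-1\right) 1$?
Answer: $42869$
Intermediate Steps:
$c = -1$
$B{\left(H \right)} = 12$ ($B{\left(H \right)} = 4 \left(-1 - -4\right) = 4 \left(-1 + 4\right) = 4 \cdot 3 = 12$)
$42857 + B{\left(41 \right)} = 42857 + 12 = 42869$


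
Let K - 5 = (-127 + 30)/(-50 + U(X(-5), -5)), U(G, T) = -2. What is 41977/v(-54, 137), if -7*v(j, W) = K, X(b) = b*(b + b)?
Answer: -2182804/51 ≈ -42800.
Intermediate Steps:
X(b) = 2*b² (X(b) = b*(2*b) = 2*b²)
K = 357/52 (K = 5 + (-127 + 30)/(-50 - 2) = 5 - 97/(-52) = 5 - 97*(-1/52) = 5 + 97/52 = 357/52 ≈ 6.8654)
v(j, W) = -51/52 (v(j, W) = -⅐*357/52 = -51/52)
41977/v(-54, 137) = 41977/(-51/52) = 41977*(-52/51) = -2182804/51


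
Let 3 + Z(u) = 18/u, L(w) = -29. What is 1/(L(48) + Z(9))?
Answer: -1/30 ≈ -0.033333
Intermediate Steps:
Z(u) = -3 + 18/u
1/(L(48) + Z(9)) = 1/(-29 + (-3 + 18/9)) = 1/(-29 + (-3 + 18*(⅑))) = 1/(-29 + (-3 + 2)) = 1/(-29 - 1) = 1/(-30) = -1/30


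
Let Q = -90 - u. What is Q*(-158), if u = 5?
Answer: 15010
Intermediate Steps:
Q = -95 (Q = -90 - 1*5 = -90 - 5 = -95)
Q*(-158) = -95*(-158) = 15010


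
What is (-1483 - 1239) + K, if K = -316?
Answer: -3038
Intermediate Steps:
(-1483 - 1239) + K = (-1483 - 1239) - 316 = -2722 - 316 = -3038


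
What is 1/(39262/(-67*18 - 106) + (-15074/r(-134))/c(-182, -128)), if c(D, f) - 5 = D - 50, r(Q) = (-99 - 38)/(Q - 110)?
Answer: 20400944/1802300267 ≈ 0.011319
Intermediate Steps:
r(Q) = -137/(-110 + Q)
c(D, f) = -45 + D (c(D, f) = 5 + (D - 50) = 5 + (-50 + D) = -45 + D)
1/(39262/(-67*18 - 106) + (-15074/r(-134))/c(-182, -128)) = 1/(39262/(-67*18 - 106) + (-15074/((-137/(-110 - 134))))/(-45 - 182)) = 1/(39262/(-1206 - 106) - 15074/((-137/(-244)))/(-227)) = 1/(39262/(-1312) - 15074/((-137*(-1/244)))*(-1/227)) = 1/(39262*(-1/1312) - 15074/137/244*(-1/227)) = 1/(-19631/656 - 15074*244/137*(-1/227)) = 1/(-19631/656 - 3678056/137*(-1/227)) = 1/(-19631/656 + 3678056/31099) = 1/(1802300267/20400944) = 20400944/1802300267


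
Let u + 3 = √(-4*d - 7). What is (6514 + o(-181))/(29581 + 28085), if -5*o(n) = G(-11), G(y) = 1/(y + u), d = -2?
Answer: 141137/1249430 ≈ 0.11296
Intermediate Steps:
u = -2 (u = -3 + √(-4*(-2) - 7) = -3 + √(8 - 7) = -3 + √1 = -3 + 1 = -2)
G(y) = 1/(-2 + y) (G(y) = 1/(y - 2) = 1/(-2 + y))
o(n) = 1/65 (o(n) = -1/(5*(-2 - 11)) = -⅕/(-13) = -⅕*(-1/13) = 1/65)
(6514 + o(-181))/(29581 + 28085) = (6514 + 1/65)/(29581 + 28085) = (423411/65)/57666 = (423411/65)*(1/57666) = 141137/1249430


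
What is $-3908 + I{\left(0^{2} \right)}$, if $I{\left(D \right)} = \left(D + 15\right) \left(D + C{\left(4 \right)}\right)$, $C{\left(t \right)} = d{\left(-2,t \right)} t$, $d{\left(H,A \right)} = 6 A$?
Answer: $-2468$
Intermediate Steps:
$C{\left(t \right)} = 6 t^{2}$ ($C{\left(t \right)} = 6 t t = 6 t^{2}$)
$I{\left(D \right)} = \left(15 + D\right) \left(96 + D\right)$ ($I{\left(D \right)} = \left(D + 15\right) \left(D + 6 \cdot 4^{2}\right) = \left(15 + D\right) \left(D + 6 \cdot 16\right) = \left(15 + D\right) \left(D + 96\right) = \left(15 + D\right) \left(96 + D\right)$)
$-3908 + I{\left(0^{2} \right)} = -3908 + \left(1440 + \left(0^{2}\right)^{2} + 111 \cdot 0^{2}\right) = -3908 + \left(1440 + 0^{2} + 111 \cdot 0\right) = -3908 + \left(1440 + 0 + 0\right) = -3908 + 1440 = -2468$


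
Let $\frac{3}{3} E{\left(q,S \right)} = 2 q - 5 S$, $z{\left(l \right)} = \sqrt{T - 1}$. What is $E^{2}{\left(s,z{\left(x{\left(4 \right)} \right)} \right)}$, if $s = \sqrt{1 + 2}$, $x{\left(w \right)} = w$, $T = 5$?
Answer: $112 - 40 \sqrt{3} \approx 42.718$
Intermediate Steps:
$s = \sqrt{3} \approx 1.732$
$z{\left(l \right)} = 2$ ($z{\left(l \right)} = \sqrt{5 - 1} = \sqrt{4} = 2$)
$E{\left(q,S \right)} = - 5 S + 2 q$ ($E{\left(q,S \right)} = 2 q - 5 S = - 5 S + 2 q$)
$E^{2}{\left(s,z{\left(x{\left(4 \right)} \right)} \right)} = \left(\left(-5\right) 2 + 2 \sqrt{3}\right)^{2} = \left(-10 + 2 \sqrt{3}\right)^{2}$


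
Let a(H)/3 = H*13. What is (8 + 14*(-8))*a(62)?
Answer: -251472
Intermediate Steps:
a(H) = 39*H (a(H) = 3*(H*13) = 3*(13*H) = 39*H)
(8 + 14*(-8))*a(62) = (8 + 14*(-8))*(39*62) = (8 - 112)*2418 = -104*2418 = -251472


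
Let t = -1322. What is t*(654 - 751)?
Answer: 128234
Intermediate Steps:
t*(654 - 751) = -1322*(654 - 751) = -1322*(-97) = 128234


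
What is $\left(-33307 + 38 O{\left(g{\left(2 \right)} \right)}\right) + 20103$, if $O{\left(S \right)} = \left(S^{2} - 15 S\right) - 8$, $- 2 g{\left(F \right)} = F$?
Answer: $-12900$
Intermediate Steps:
$g{\left(F \right)} = - \frac{F}{2}$
$O{\left(S \right)} = -8 + S^{2} - 15 S$
$\left(-33307 + 38 O{\left(g{\left(2 \right)} \right)}\right) + 20103 = \left(-33307 + 38 \left(-8 + \left(\left(- \frac{1}{2}\right) 2\right)^{2} - 15 \left(\left(- \frac{1}{2}\right) 2\right)\right)\right) + 20103 = \left(-33307 + 38 \left(-8 + \left(-1\right)^{2} - -15\right)\right) + 20103 = \left(-33307 + 38 \left(-8 + 1 + 15\right)\right) + 20103 = \left(-33307 + 38 \cdot 8\right) + 20103 = \left(-33307 + 304\right) + 20103 = -33003 + 20103 = -12900$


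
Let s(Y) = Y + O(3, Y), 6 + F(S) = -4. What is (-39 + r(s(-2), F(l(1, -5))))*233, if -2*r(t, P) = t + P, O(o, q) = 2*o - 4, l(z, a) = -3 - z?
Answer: -7922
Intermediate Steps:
O(o, q) = -4 + 2*o
F(S) = -10 (F(S) = -6 - 4 = -10)
s(Y) = 2 + Y (s(Y) = Y + (-4 + 2*3) = Y + (-4 + 6) = Y + 2 = 2 + Y)
r(t, P) = -P/2 - t/2 (r(t, P) = -(t + P)/2 = -(P + t)/2 = -P/2 - t/2)
(-39 + r(s(-2), F(l(1, -5))))*233 = (-39 + (-½*(-10) - (2 - 2)/2))*233 = (-39 + (5 - ½*0))*233 = (-39 + (5 + 0))*233 = (-39 + 5)*233 = -34*233 = -7922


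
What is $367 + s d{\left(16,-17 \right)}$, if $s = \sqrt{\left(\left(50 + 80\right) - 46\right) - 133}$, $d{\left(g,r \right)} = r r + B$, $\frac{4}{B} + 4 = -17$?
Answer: $367 + \frac{6065 i}{3} \approx 367.0 + 2021.7 i$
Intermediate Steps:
$B = - \frac{4}{21}$ ($B = \frac{4}{-4 - 17} = \frac{4}{-21} = 4 \left(- \frac{1}{21}\right) = - \frac{4}{21} \approx -0.19048$)
$d{\left(g,r \right)} = - \frac{4}{21} + r^{2}$ ($d{\left(g,r \right)} = r r - \frac{4}{21} = r^{2} - \frac{4}{21} = - \frac{4}{21} + r^{2}$)
$s = 7 i$ ($s = \sqrt{\left(130 - 46\right) - 133} = \sqrt{84 - 133} = \sqrt{-49} = 7 i \approx 7.0 i$)
$367 + s d{\left(16,-17 \right)} = 367 + 7 i \left(- \frac{4}{21} + \left(-17\right)^{2}\right) = 367 + 7 i \left(- \frac{4}{21} + 289\right) = 367 + 7 i \frac{6065}{21} = 367 + \frac{6065 i}{3}$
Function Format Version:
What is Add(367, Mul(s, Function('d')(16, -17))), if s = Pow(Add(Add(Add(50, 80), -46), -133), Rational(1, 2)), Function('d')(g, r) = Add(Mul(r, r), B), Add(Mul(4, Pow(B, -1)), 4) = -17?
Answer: Add(367, Mul(Rational(6065, 3), I)) ≈ Add(367.00, Mul(2021.7, I))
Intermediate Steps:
B = Rational(-4, 21) (B = Mul(4, Pow(Add(-4, -17), -1)) = Mul(4, Pow(-21, -1)) = Mul(4, Rational(-1, 21)) = Rational(-4, 21) ≈ -0.19048)
Function('d')(g, r) = Add(Rational(-4, 21), Pow(r, 2)) (Function('d')(g, r) = Add(Mul(r, r), Rational(-4, 21)) = Add(Pow(r, 2), Rational(-4, 21)) = Add(Rational(-4, 21), Pow(r, 2)))
s = Mul(7, I) (s = Pow(Add(Add(130, -46), -133), Rational(1, 2)) = Pow(Add(84, -133), Rational(1, 2)) = Pow(-49, Rational(1, 2)) = Mul(7, I) ≈ Mul(7.0000, I))
Add(367, Mul(s, Function('d')(16, -17))) = Add(367, Mul(Mul(7, I), Add(Rational(-4, 21), Pow(-17, 2)))) = Add(367, Mul(Mul(7, I), Add(Rational(-4, 21), 289))) = Add(367, Mul(Mul(7, I), Rational(6065, 21))) = Add(367, Mul(Rational(6065, 3), I))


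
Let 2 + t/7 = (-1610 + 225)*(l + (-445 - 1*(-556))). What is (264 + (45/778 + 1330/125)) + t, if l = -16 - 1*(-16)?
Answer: -20925949677/19450 ≈ -1.0759e+6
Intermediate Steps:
l = 0 (l = -16 + 16 = 0)
t = -1076159 (t = -14 + 7*((-1610 + 225)*(0 + (-445 - 1*(-556)))) = -14 + 7*(-1385*(0 + (-445 + 556))) = -14 + 7*(-1385*(0 + 111)) = -14 + 7*(-1385*111) = -14 + 7*(-153735) = -14 - 1076145 = -1076159)
(264 + (45/778 + 1330/125)) + t = (264 + (45/778 + 1330/125)) - 1076159 = (264 + (45*(1/778) + 1330*(1/125))) - 1076159 = (264 + (45/778 + 266/25)) - 1076159 = (264 + 208073/19450) - 1076159 = 5342873/19450 - 1076159 = -20925949677/19450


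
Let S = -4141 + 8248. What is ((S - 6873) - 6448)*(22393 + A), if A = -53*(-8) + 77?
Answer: -210945316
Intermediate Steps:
S = 4107
A = 501 (A = 424 + 77 = 501)
((S - 6873) - 6448)*(22393 + A) = ((4107 - 6873) - 6448)*(22393 + 501) = (-2766 - 6448)*22894 = -9214*22894 = -210945316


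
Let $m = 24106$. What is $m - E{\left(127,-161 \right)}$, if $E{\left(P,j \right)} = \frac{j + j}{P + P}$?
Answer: $\frac{3061623}{127} \approx 24107.0$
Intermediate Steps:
$E{\left(P,j \right)} = \frac{j}{P}$ ($E{\left(P,j \right)} = \frac{2 j}{2 P} = 2 j \frac{1}{2 P} = \frac{j}{P}$)
$m - E{\left(127,-161 \right)} = 24106 - - \frac{161}{127} = 24106 + \frac{161}{127} = \frac{3061623}{127}$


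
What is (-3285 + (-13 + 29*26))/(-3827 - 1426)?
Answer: 848/1751 ≈ 0.48429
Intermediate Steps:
(-3285 + (-13 + 29*26))/(-3827 - 1426) = (-3285 + (-13 + 754))/(-5253) = (-3285 + 741)*(-1/5253) = -2544*(-1/5253) = 848/1751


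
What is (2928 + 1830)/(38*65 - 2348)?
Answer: 39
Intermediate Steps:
(2928 + 1830)/(38*65 - 2348) = 4758/(2470 - 2348) = 4758/122 = 4758*(1/122) = 39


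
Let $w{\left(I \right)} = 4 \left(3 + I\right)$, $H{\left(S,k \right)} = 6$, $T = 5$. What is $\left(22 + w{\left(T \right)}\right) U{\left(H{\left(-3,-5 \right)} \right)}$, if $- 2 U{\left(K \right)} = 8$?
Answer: $-216$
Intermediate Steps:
$w{\left(I \right)} = 12 + 4 I$
$U{\left(K \right)} = -4$ ($U{\left(K \right)} = \left(- \frac{1}{2}\right) 8 = -4$)
$\left(22 + w{\left(T \right)}\right) U{\left(H{\left(-3,-5 \right)} \right)} = \left(22 + \left(12 + 4 \cdot 5\right)\right) \left(-4\right) = \left(22 + \left(12 + 20\right)\right) \left(-4\right) = \left(22 + 32\right) \left(-4\right) = 54 \left(-4\right) = -216$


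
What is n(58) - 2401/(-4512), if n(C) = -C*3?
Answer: -782687/4512 ≈ -173.47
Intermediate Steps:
n(C) = -3*C
n(58) - 2401/(-4512) = -3*58 - 2401/(-4512) = -174 - 2401*(-1/4512) = -174 + 2401/4512 = -782687/4512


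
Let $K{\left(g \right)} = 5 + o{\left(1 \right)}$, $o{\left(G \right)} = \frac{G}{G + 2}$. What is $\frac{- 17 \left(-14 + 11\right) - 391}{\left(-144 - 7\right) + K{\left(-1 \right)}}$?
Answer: $\frac{1020}{437} \approx 2.3341$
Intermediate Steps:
$o{\left(G \right)} = \frac{G}{2 + G}$
$K{\left(g \right)} = \frac{16}{3}$ ($K{\left(g \right)} = 5 + 1 \frac{1}{2 + 1} = 5 + 1 \cdot \frac{1}{3} = 5 + \frac{1}{3} = \frac{16}{3}$)
$\frac{- 17 \left(-14 + 11\right) - 391}{\left(-144 - 7\right) + K{\left(-1 \right)}} = \frac{- 17 \left(-14 + 11\right) - 391}{\left(-144 - 7\right) + \frac{16}{3}} = \frac{\left(-17\right) \left(-3\right) - 391}{-151 + \frac{16}{3}} = \frac{51 - 391}{- \frac{437}{3}} = \left(-340\right) \left(- \frac{3}{437}\right) = \frac{1020}{437}$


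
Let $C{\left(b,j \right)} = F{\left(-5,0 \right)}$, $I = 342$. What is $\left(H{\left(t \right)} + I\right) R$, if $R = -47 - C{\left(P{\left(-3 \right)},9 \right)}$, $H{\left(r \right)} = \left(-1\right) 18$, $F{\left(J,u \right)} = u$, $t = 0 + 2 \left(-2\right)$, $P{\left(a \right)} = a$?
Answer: $-15228$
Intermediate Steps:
$t = -4$ ($t = 0 - 4 = -4$)
$H{\left(r \right)} = -18$
$C{\left(b,j \right)} = 0$
$R = -47$ ($R = -47 - 0 = -47 + 0 = -47$)
$\left(H{\left(t \right)} + I\right) R = \left(-18 + 342\right) \left(-47\right) = 324 \left(-47\right) = -15228$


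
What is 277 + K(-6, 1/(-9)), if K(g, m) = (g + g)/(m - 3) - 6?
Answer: 1924/7 ≈ 274.86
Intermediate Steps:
K(g, m) = -6 + 2*g/(-3 + m) (K(g, m) = (2*g)/(-3 + m) - 6 = 2*g/(-3 + m) - 6 = -6 + 2*g/(-3 + m))
277 + K(-6, 1/(-9)) = 277 + 2*(9 - 6 - 3/(-9))/(-3 + 1/(-9)) = 277 + 2*(9 - 6 - 3*(-⅑))/(-3 - ⅑) = 277 + 2*(9 - 6 + ⅓)/(-28/9) = 277 + 2*(-9/28)*(10/3) = 277 - 15/7 = 1924/7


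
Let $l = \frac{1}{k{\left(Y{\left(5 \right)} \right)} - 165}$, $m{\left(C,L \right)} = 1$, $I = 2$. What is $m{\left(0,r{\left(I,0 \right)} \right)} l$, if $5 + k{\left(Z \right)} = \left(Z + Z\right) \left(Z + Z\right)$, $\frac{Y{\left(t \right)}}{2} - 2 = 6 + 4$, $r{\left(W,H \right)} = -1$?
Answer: $\frac{1}{2134} \approx 0.0004686$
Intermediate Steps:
$Y{\left(t \right)} = 24$ ($Y{\left(t \right)} = 4 + 2 \left(6 + 4\right) = 4 + 2 \cdot 10 = 4 + 20 = 24$)
$k{\left(Z \right)} = -5 + 4 Z^{2}$ ($k{\left(Z \right)} = -5 + \left(Z + Z\right) \left(Z + Z\right) = -5 + 2 Z 2 Z = -5 + 4 Z^{2}$)
$l = \frac{1}{2134}$ ($l = \frac{1}{\left(-5 + 4 \cdot 24^{2}\right) - 165} = \frac{1}{\left(-5 + 4 \cdot 576\right) - 165} = \frac{1}{\left(-5 + 2304\right) - 165} = \frac{1}{2299 - 165} = \frac{1}{2134} \approx 0.0004686$)
$m{\left(0,r{\left(I,0 \right)} \right)} l = 1 \cdot \frac{1}{2134} = \frac{1}{2134}$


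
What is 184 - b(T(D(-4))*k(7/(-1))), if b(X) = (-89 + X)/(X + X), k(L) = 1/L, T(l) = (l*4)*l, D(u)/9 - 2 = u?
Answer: 475009/2592 ≈ 183.26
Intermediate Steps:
D(u) = 18 + 9*u
T(l) = 4*l² (T(l) = (4*l)*l = 4*l²)
b(X) = (-89 + X)/(2*X) (b(X) = (-89 + X)/((2*X)) = (-89 + X)*(1/(2*X)) = (-89 + X)/(2*X))
184 - b(T(D(-4))*k(7/(-1))) = 184 - (-89 + (4*(18 + 9*(-4))²)/((7/(-1))))/(2*((4*(18 + 9*(-4))²)/((7/(-1))))) = 184 - (-89 + (4*(18 - 36)²)/((7*(-1))))/(2*((4*(18 - 36)²)/((7*(-1))))) = 184 - (-89 + (4*(-18)²)/(-7))/(2*((4*(-18)²)/(-7))) = 184 - (-89 + (4*324)*(-⅐))/(2*((4*324)*(-⅐))) = 184 - (-89 + 1296*(-⅐))/(2*(1296*(-⅐))) = 184 - (-89 - 1296/7)/(2*(-1296/7)) = 184 - (-7)*(-1919)/(2*1296*7) = 184 - 1*1919/2592 = 184 - 1919/2592 = 475009/2592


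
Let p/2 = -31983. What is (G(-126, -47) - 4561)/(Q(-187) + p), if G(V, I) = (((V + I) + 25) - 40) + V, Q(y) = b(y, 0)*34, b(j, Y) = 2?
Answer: 4875/63898 ≈ 0.076293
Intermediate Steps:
p = -63966 (p = 2*(-31983) = -63966)
Q(y) = 68 (Q(y) = 2*34 = 68)
G(V, I) = -15 + I + 2*V (G(V, I) = (((I + V) + 25) - 40) + V = ((25 + I + V) - 40) + V = (-15 + I + V) + V = -15 + I + 2*V)
(G(-126, -47) - 4561)/(Q(-187) + p) = ((-15 - 47 + 2*(-126)) - 4561)/(68 - 63966) = ((-15 - 47 - 252) - 4561)/(-63898) = (-314 - 4561)*(-1/63898) = -4875*(-1/63898) = 4875/63898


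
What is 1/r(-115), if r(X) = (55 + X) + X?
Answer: -1/175 ≈ -0.0057143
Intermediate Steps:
r(X) = 55 + 2*X
1/r(-115) = 1/(55 + 2*(-115)) = 1/(55 - 230) = 1/(-175) = -1/175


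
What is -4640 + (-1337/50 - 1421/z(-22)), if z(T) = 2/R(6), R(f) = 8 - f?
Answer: -304387/50 ≈ -6087.7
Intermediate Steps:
z(T) = 1 (z(T) = 2/(8 - 1*6) = 2/(8 - 6) = 2/2 = 2*(½) = 1)
-4640 + (-1337/50 - 1421/z(-22)) = -4640 + (-1337/50 - 1421/1) = -4640 + (-1337*1/50 - 1421*1) = -4640 + (-1337/50 - 1421) = -4640 - 72387/50 = -304387/50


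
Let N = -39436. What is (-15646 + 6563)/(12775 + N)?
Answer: 9083/26661 ≈ 0.34068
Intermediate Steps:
(-15646 + 6563)/(12775 + N) = (-15646 + 6563)/(12775 - 39436) = -9083/(-26661) = -9083*(-1/26661) = 9083/26661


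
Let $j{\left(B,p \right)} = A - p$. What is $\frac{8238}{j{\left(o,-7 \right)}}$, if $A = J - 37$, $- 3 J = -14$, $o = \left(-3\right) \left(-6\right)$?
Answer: $- \frac{12357}{38} \approx -325.18$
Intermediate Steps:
$o = 18$
$J = \frac{14}{3}$ ($J = \left(- \frac{1}{3}\right) \left(-14\right) = \frac{14}{3} \approx 4.6667$)
$A = - \frac{97}{3}$ ($A = \frac{14}{3} - 37 = - \frac{97}{3} \approx -32.333$)
$j{\left(B,p \right)} = - \frac{97}{3} - p$
$\frac{8238}{j{\left(o,-7 \right)}} = \frac{8238}{- \frac{97}{3} - -7} = \frac{8238}{- \frac{97}{3} + 7} = \frac{8238}{- \frac{76}{3}} = 8238 \left(- \frac{3}{76}\right) = - \frac{12357}{38}$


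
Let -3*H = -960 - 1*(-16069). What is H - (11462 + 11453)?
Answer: -83854/3 ≈ -27951.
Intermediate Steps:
H = -15109/3 (H = -(-960 - 1*(-16069))/3 = -(-960 + 16069)/3 = -⅓*15109 = -15109/3 ≈ -5036.3)
H - (11462 + 11453) = -15109/3 - (11462 + 11453) = -15109/3 - 1*22915 = -15109/3 - 22915 = -83854/3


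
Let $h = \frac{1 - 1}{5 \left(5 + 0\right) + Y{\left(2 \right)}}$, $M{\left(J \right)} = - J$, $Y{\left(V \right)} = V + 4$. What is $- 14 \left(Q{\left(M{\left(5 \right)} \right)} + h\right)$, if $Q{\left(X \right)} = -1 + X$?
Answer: $84$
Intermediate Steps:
$Y{\left(V \right)} = 4 + V$
$h = 0$ ($h = \frac{1 - 1}{5 \left(5 + 0\right) + \left(4 + 2\right)} = \frac{0}{5 \cdot 5 + 6} = \frac{0}{25 + 6} = \frac{0}{31} = 0 \cdot \frac{1}{31} = 0$)
$- 14 \left(Q{\left(M{\left(5 \right)} \right)} + h\right) = - 14 \left(\left(-1 - 5\right) + 0\right) = - 14 \left(-6 + 0\right) = \left(-14\right) \left(-6\right) = 84$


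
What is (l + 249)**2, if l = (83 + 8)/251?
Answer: 3917508100/63001 ≈ 62182.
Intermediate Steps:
l = 91/251 (l = 91*(1/251) = 91/251 ≈ 0.36255)
(l + 249)**2 = (91/251 + 249)**2 = (62590/251)**2 = 3917508100/63001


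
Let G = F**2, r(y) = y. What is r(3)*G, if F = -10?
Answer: 300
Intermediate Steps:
G = 100 (G = (-10)**2 = 100)
r(3)*G = 3*100 = 300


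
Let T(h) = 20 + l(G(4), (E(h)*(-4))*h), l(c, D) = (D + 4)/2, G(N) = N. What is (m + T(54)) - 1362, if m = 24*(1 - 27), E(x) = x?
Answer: -7796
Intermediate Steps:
l(c, D) = 2 + D/2 (l(c, D) = (4 + D)*(½) = 2 + D/2)
T(h) = 22 - 2*h² (T(h) = 20 + (2 + ((h*(-4))*h)/2) = 20 + (2 + ((-4*h)*h)/2) = 20 + (2 + (-4*h²)/2) = 20 + (2 - 2*h²) = 22 - 2*h²)
m = -624 (m = 24*(-26) = -624)
(m + T(54)) - 1362 = (-624 + (22 - 2*54²)) - 1362 = (-624 + (22 - 2*2916)) - 1362 = (-624 + (22 - 5832)) - 1362 = (-624 - 5810) - 1362 = -6434 - 1362 = -7796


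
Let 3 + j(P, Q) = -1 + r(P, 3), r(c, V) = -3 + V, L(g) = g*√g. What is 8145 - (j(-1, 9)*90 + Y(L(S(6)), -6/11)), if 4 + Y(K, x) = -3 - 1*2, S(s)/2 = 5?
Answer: 8514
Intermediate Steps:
S(s) = 10 (S(s) = 2*5 = 10)
L(g) = g^(3/2)
Y(K, x) = -9 (Y(K, x) = -4 + (-3 - 1*2) = -4 + (-3 - 2) = -4 - 5 = -9)
j(P, Q) = -4 (j(P, Q) = -3 + (-1 + (-3 + 3)) = -3 + (-1 + 0) = -3 - 1 = -4)
8145 - (j(-1, 9)*90 + Y(L(S(6)), -6/11)) = 8145 - (-4*90 - 9) = 8145 - (-360 - 9) = 8145 - 1*(-369) = 8145 + 369 = 8514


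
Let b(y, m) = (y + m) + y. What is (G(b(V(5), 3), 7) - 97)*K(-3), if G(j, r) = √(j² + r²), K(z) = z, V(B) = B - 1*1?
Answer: 291 - 3*√170 ≈ 251.88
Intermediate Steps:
V(B) = -1 + B (V(B) = B - 1 = -1 + B)
b(y, m) = m + 2*y (b(y, m) = (m + y) + y = m + 2*y)
(G(b(V(5), 3), 7) - 97)*K(-3) = (√((3 + 2*(-1 + 5))² + 7²) - 97)*(-3) = (√((3 + 2*4)² + 49) - 97)*(-3) = (√((3 + 8)² + 49) - 97)*(-3) = (√(11² + 49) - 97)*(-3) = (√(121 + 49) - 97)*(-3) = (√170 - 97)*(-3) = (-97 + √170)*(-3) = 291 - 3*√170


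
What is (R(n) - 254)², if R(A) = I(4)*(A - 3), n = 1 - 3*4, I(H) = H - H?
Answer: 64516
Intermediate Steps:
I(H) = 0
n = -11 (n = 1 - 12 = -11)
R(A) = 0 (R(A) = 0*(A - 3) = 0*(-3 + A) = 0)
(R(n) - 254)² = (0 - 254)² = (-254)² = 64516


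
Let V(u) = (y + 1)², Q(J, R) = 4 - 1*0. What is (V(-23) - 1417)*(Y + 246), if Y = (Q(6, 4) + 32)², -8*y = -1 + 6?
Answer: -69913509/32 ≈ -2.1848e+6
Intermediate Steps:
Q(J, R) = 4 (Q(J, R) = 4 + 0 = 4)
y = -5/8 (y = -(-1 + 6)/8 = -⅛*5 = -5/8 ≈ -0.62500)
Y = 1296 (Y = (4 + 32)² = 36² = 1296)
V(u) = 9/64 (V(u) = (-5/8 + 1)² = (3/8)² = 9/64)
(V(-23) - 1417)*(Y + 246) = (9/64 - 1417)*(1296 + 246) = -90679/64*1542 = -69913509/32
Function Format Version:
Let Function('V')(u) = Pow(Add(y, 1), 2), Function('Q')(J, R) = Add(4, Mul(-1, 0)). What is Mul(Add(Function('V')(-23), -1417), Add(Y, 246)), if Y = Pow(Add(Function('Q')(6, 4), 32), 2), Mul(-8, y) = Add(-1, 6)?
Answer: Rational(-69913509, 32) ≈ -2.1848e+6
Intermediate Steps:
Function('Q')(J, R) = 4 (Function('Q')(J, R) = Add(4, 0) = 4)
y = Rational(-5, 8) (y = Mul(Rational(-1, 8), Add(-1, 6)) = Mul(Rational(-1, 8), 5) = Rational(-5, 8) ≈ -0.62500)
Y = 1296 (Y = Pow(Add(4, 32), 2) = Pow(36, 2) = 1296)
Function('V')(u) = Rational(9, 64) (Function('V')(u) = Pow(Add(Rational(-5, 8), 1), 2) = Pow(Rational(3, 8), 2) = Rational(9, 64))
Mul(Add(Function('V')(-23), -1417), Add(Y, 246)) = Mul(Add(Rational(9, 64), -1417), Add(1296, 246)) = Mul(Rational(-90679, 64), 1542) = Rational(-69913509, 32)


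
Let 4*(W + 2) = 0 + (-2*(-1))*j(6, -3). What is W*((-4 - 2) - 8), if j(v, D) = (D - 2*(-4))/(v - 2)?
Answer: 77/4 ≈ 19.250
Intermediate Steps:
j(v, D) = (8 + D)/(-2 + v) (j(v, D) = (D + 8)/(-2 + v) = (8 + D)/(-2 + v))
W = -11/8 (W = -2 + (0 + (-2*(-1))*((8 - 3)/(-2 + 6)))/4 = -2 + (0 + 2*(5/4))/4 = -2 + (0 + 5/2)/4 = -2 + (¼)*(5/2) = -2 + 5/8 = -11/8 ≈ -1.3750)
W*((-4 - 2) - 8) = -11*((-4 - 2) - 8)/8 = -11*(-6 - 8)/8 = -11/8*(-14) = 77/4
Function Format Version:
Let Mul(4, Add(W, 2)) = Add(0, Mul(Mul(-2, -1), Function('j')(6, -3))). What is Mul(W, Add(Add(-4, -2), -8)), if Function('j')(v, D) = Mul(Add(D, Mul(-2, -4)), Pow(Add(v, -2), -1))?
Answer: Rational(77, 4) ≈ 19.250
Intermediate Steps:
Function('j')(v, D) = Mul(Pow(Add(-2, v), -1), Add(8, D)) (Function('j')(v, D) = Mul(Add(D, 8), Pow(Add(-2, v), -1)) = Mul(Add(8, D), Pow(Add(-2, v), -1)) = Mul(Pow(Add(-2, v), -1), Add(8, D)))
W = Rational(-11, 8) (W = Add(-2, Mul(Rational(1, 4), Add(0, Mul(Mul(-2, -1), Mul(Pow(Add(-2, 6), -1), Add(8, -3)))))) = Add(-2, Mul(Rational(1, 4), Add(0, Mul(2, Mul(Pow(4, -1), 5))))) = Add(-2, Mul(Rational(1, 4), Add(0, Mul(2, Mul(Rational(1, 4), 5))))) = Add(-2, Mul(Rational(1, 4), Add(0, Mul(2, Rational(5, 4))))) = Add(-2, Mul(Rational(1, 4), Add(0, Rational(5, 2)))) = Add(-2, Mul(Rational(1, 4), Rational(5, 2))) = Add(-2, Rational(5, 8)) = Rational(-11, 8) ≈ -1.3750)
Mul(W, Add(Add(-4, -2), -8)) = Mul(Rational(-11, 8), Add(Add(-4, -2), -8)) = Mul(Rational(-11, 8), Add(-6, -8)) = Mul(Rational(-11, 8), -14) = Rational(77, 4)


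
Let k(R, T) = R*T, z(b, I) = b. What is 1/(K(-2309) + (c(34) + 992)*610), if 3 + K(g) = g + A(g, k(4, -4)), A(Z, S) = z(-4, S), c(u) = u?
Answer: 1/623544 ≈ 1.6037e-6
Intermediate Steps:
A(Z, S) = -4
K(g) = -7 + g (K(g) = -3 + (g - 4) = -3 + (-4 + g) = -7 + g)
1/(K(-2309) + (c(34) + 992)*610) = 1/((-7 - 2309) + (34 + 992)*610) = 1/(-2316 + 1026*610) = 1/(-2316 + 625860) = 1/623544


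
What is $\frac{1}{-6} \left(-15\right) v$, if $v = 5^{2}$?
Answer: $\frac{125}{2} \approx 62.5$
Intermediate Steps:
$v = 25$
$\frac{1}{-6} \left(-15\right) v = \frac{1}{-6} \left(-15\right) 25 = \left(- \frac{1}{6}\right) \left(-15\right) 25 = \frac{5}{2} \cdot 25 = \frac{125}{2}$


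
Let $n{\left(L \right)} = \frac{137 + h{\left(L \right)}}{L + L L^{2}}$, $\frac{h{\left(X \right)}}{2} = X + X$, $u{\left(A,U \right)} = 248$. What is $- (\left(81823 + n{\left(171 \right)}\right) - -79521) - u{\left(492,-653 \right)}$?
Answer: $- \frac{808021728965}{5000382} \approx -1.6159 \cdot 10^{5}$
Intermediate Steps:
$h{\left(X \right)} = 4 X$ ($h{\left(X \right)} = 2 \left(X + X\right) = 2 \cdot 2 X = 4 X$)
$n{\left(L \right)} = \frac{137 + 4 L}{L + L^{3}}$ ($n{\left(L \right)} = \frac{137 + 4 L}{L + L L^{2}} = \frac{137 + 4 L}{L + L^{3}}$)
$- (\left(81823 + n{\left(171 \right)}\right) - -79521) - u{\left(492,-653 \right)} = - (\left(81823 + \frac{137 + 4 \cdot 171}{171 + 171^{3}}\right) - -79521) - 248 = - (\left(81823 + \frac{137 + 684}{171 + 5000211}\right) + 79521) - 248 = - (\left(81823 + \frac{1}{5000382} \cdot 821\right) + 79521) - 248 = - (\left(81823 + \frac{821}{5000382}\right) + 79521) - 248 = - (\frac{409146257207}{5000382} + 79521) - 248 = \left(-1\right) \frac{806781634229}{5000382} - 248 = - \frac{806781634229}{5000382} - 248 = - \frac{808021728965}{5000382}$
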